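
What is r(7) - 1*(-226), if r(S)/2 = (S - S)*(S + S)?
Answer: 226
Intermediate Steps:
r(S) = 0 (r(S) = 2*((S - S)*(S + S)) = 2*(0*(2*S)) = 2*0 = 0)
r(7) - 1*(-226) = 0 - 1*(-226) = 0 + 226 = 226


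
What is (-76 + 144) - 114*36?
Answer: -4036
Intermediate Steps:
(-76 + 144) - 114*36 = 68 - 4104 = -4036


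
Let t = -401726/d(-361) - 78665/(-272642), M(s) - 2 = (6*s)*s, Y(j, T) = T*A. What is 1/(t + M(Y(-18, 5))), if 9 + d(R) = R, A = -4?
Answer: 50438770/175932168611 ≈ 0.00028669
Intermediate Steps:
Y(j, T) = -4*T (Y(j, T) = T*(-4) = -4*T)
d(R) = -9 + R
M(s) = 2 + 6*s² (M(s) = 2 + (6*s)*s = 2 + 6*s²)
t = 54778243071/50438770 (t = -401726/(-9 - 361) - 78665/(-272642) = -401726/(-370) - 78665*(-1/272642) = -401726*(-1/370) + 78665/272642 = 200863/185 + 78665/272642 = 54778243071/50438770 ≈ 1086.0)
1/(t + M(Y(-18, 5))) = 1/(54778243071/50438770 + (2 + 6*(-4*5)²)) = 1/(54778243071/50438770 + (2 + 6*(-20)²)) = 1/(54778243071/50438770 + (2 + 6*400)) = 1/(54778243071/50438770 + (2 + 2400)) = 1/(54778243071/50438770 + 2402) = 1/(175932168611/50438770) = 50438770/175932168611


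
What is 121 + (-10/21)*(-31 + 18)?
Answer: 2671/21 ≈ 127.19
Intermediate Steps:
121 + (-10/21)*(-31 + 18) = 121 - 10*1/21*(-13) = 121 - 10/21*(-13) = 121 + 130/21 = 2671/21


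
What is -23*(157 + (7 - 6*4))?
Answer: -3220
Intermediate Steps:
-23*(157 + (7 - 6*4)) = -23*(157 + (7 - 24)) = -23*(157 - 17) = -23*140 = -3220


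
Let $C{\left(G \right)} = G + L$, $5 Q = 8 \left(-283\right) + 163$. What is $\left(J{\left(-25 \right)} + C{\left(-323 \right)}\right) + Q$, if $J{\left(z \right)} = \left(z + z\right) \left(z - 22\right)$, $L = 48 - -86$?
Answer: $\frac{8704}{5} \approx 1740.8$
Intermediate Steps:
$L = 134$ ($L = 48 + 86 = 134$)
$J{\left(z \right)} = 2 z \left(-22 + z\right)$
$Q = - \frac{2101}{5}$ ($Q = \frac{8 \left(-283\right) + 163}{5} = \frac{-2264 + 163}{5} = \frac{1}{5} \left(-2101\right) = - \frac{2101}{5} \approx -420.2$)
$C{\left(G \right)} = 134 + G$ ($C{\left(G \right)} = G + 134 = 134 + G$)
$\left(J{\left(-25 \right)} + C{\left(-323 \right)}\right) + Q = \left(2 \left(-25\right) \left(-22 - 25\right) + \left(134 - 323\right)\right) - \frac{2101}{5} = \left(2 \left(-25\right) \left(-47\right) - 189\right) - \frac{2101}{5} = \left(2350 - 189\right) - \frac{2101}{5} = 2161 - \frac{2101}{5} = \frac{8704}{5}$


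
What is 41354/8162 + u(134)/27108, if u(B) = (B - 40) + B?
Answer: 46786882/9218979 ≈ 5.0751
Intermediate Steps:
u(B) = -40 + 2*B (u(B) = (-40 + B) + B = -40 + 2*B)
41354/8162 + u(134)/27108 = 41354/8162 + (-40 + 2*134)/27108 = 41354*(1/8162) + (-40 + 268)*(1/27108) = 20677/4081 + 228*(1/27108) = 20677/4081 + 19/2259 = 46786882/9218979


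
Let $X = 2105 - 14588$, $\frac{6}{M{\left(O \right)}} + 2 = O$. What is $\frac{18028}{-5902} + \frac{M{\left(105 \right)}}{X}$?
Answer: $- \frac{3863253064}{1264748433} \approx -3.0546$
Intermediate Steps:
$M{\left(O \right)} = \frac{6}{-2 + O}$
$X = -12483$ ($X = 2105 - 14588 = -12483$)
$\frac{18028}{-5902} + \frac{M{\left(105 \right)}}{X} = \frac{18028}{-5902} + \frac{6 \frac{1}{-2 + 105}}{-12483} = 18028 \left(- \frac{1}{5902}\right) + \frac{6}{103} \left(- \frac{1}{12483}\right) = - \frac{9014}{2951} + 6 \cdot \frac{1}{103} \left(- \frac{1}{12483}\right) = - \frac{9014}{2951} + \frac{6}{103} \left(- \frac{1}{12483}\right) = - \frac{9014}{2951} - \frac{2}{428583} = - \frac{3863253064}{1264748433}$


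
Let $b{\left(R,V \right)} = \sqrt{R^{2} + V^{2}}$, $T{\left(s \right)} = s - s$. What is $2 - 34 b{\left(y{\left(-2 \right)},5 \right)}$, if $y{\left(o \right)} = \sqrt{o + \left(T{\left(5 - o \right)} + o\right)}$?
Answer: $2 - 34 \sqrt{21} \approx -153.81$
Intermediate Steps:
$T{\left(s \right)} = 0$
$y{\left(o \right)} = \sqrt{2} \sqrt{o}$ ($y{\left(o \right)} = \sqrt{o + \left(0 + o\right)} = \sqrt{o + o} = \sqrt{2 o} = \sqrt{2} \sqrt{o}$)
$2 - 34 b{\left(y{\left(-2 \right)},5 \right)} = 2 - 34 \sqrt{\left(\sqrt{2} \sqrt{-2}\right)^{2} + 5^{2}} = 2 - 34 \sqrt{\left(\sqrt{2} i \sqrt{2}\right)^{2} + 25} = 2 - 34 \sqrt{\left(2 i\right)^{2} + 25} = 2 - 34 \sqrt{-4 + 25} = 2 - 34 \sqrt{21}$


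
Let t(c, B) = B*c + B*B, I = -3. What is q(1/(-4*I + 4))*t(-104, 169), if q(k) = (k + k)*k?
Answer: 10985/128 ≈ 85.820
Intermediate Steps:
q(k) = 2*k**2 (q(k) = (2*k)*k = 2*k**2)
t(c, B) = B**2 + B*c (t(c, B) = B*c + B**2 = B**2 + B*c)
q(1/(-4*I + 4))*t(-104, 169) = (2*(1/(-4*(-3) + 4))**2)*(169*(169 - 104)) = (2*(1/(12 + 4))**2)*(169*65) = (2*(1/16)**2)*10985 = (2*(1/256))*10985 = (1/128)*10985 = 10985/128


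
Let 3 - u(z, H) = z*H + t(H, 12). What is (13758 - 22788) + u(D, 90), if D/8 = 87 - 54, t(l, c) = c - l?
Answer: -32709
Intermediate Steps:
D = 264 (D = 8*(87 - 54) = 8*33 = 264)
u(z, H) = -9 + H - H*z (u(z, H) = 3 - (z*H + (12 - H)) = 3 - (H*z + (12 - H)) = 3 - (12 - H + H*z) = 3 + (-12 + H - H*z) = -9 + H - H*z)
(13758 - 22788) + u(D, 90) = (13758 - 22788) + (-9 + 90 - 1*90*264) = -9030 + (-9 + 90 - 23760) = -9030 - 23679 = -32709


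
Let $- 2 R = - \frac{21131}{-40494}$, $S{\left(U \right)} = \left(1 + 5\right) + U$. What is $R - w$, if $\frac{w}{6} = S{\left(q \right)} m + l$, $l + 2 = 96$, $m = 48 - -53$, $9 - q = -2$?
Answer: $- \frac{51766867}{4764} \approx -10866.0$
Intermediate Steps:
$q = 11$ ($q = 9 - -2 = 9 + 2 = 11$)
$m = 101$ ($m = 48 + 53 = 101$)
$S{\left(U \right)} = 6 + U$
$l = 94$ ($l = -2 + 96 = 94$)
$R = - \frac{1243}{4764}$ ($R = - \frac{\left(-21131\right) \frac{1}{-40494}}{2} = - \frac{\left(-21131\right) \left(- \frac{1}{40494}\right)}{2} = \left(- \frac{1}{2}\right) \frac{1243}{2382} = - \frac{1243}{4764} \approx -0.26092$)
$w = 10866$ ($w = 6 \left(\left(6 + 11\right) 101 + 94\right) = 6 \left(17 \cdot 101 + 94\right) = 6 \left(1717 + 94\right) = 6 \cdot 1811 = 10866$)
$R - w = - \frac{1243}{4764} - 10866 = - \frac{51766867}{4764}$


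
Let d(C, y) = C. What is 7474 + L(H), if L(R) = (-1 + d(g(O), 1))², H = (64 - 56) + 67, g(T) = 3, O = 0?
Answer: 7478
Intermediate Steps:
H = 75 (H = 8 + 67 = 75)
L(R) = 4 (L(R) = (-1 + 3)² = 2² = 4)
7474 + L(H) = 7474 + 4 = 7478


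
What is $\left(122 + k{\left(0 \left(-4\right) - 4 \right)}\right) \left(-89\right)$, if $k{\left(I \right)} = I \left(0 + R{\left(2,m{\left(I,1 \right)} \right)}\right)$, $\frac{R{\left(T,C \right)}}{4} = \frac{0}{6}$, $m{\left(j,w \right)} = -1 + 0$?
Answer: $-10858$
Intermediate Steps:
$m{\left(j,w \right)} = -1$
$R{\left(T,C \right)} = 0$ ($R{\left(T,C \right)} = 4 \cdot \frac{0}{6} = 4 \cdot 0 \cdot \frac{1}{6} = 4 \cdot 0 = 0$)
$k{\left(I \right)} = 0$ ($k{\left(I \right)} = I \left(0 + 0\right) = I 0 = 0$)
$\left(122 + k{\left(0 \left(-4\right) - 4 \right)}\right) \left(-89\right) = \left(122 + 0\right) \left(-89\right) = 122 \left(-89\right) = -10858$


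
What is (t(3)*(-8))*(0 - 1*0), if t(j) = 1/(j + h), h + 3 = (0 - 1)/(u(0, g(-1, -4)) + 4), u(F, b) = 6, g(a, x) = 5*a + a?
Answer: 0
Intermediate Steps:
g(a, x) = 6*a
h = -31/10 (h = -3 + (0 - 1)/(6 + 4) = -3 - 1/10 = -31/10 ≈ -3.1000)
t(j) = 1/(-31/10 + j) (t(j) = 1/(j - 31/10) = 1/(-31/10 + j))
(t(3)*(-8))*(0 - 1*0) = ((10/(-31 + 10*3))*(-8))*(0 - 1*0) = ((10/(-31 + 30))*(-8))*(0 + 0) = ((10/(-1))*(-8))*0 = ((10*(-1))*(-8))*0 = -10*(-8)*0 = 80*0 = 0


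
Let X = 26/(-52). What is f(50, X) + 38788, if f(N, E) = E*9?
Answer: 77567/2 ≈ 38784.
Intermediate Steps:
X = -1/2 (X = 26*(-1/52) = -1/2 ≈ -0.50000)
f(N, E) = 9*E
f(50, X) + 38788 = 9*(-1/2) + 38788 = -9/2 + 38788 = 77567/2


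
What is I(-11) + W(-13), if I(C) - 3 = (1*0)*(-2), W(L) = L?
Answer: -10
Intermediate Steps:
I(C) = 3 (I(C) = 3 + (1*0)*(-2) = 3 + 0*(-2) = 3 + 0 = 3)
I(-11) + W(-13) = 3 - 13 = -10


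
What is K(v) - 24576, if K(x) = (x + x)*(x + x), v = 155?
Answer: 71524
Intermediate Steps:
K(x) = 4*x**2 (K(x) = (2*x)*(2*x) = 4*x**2)
K(v) - 24576 = 4*155**2 - 24576 = 4*24025 - 24576 = 96100 - 24576 = 71524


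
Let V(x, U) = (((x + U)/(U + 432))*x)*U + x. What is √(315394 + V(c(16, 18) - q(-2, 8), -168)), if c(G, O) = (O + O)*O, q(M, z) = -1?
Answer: √117390 ≈ 342.62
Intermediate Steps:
c(G, O) = 2*O² (c(G, O) = (2*O)*O = 2*O²)
V(x, U) = x + U*x*(U + x)/(432 + U) (V(x, U) = (((U + x)/(432 + U))*x)*U + x = (x*(U + x)/(432 + U))*U + x = U*x*(U + x)/(432 + U) + x = x + U*x*(U + x)/(432 + U))
√(315394 + V(c(16, 18) - q(-2, 8), -168)) = √(315394 + (2*18² - 1*(-1))*(432 - 168 + (-168)² - 168*(2*18² - 1*(-1)))/(432 - 168)) = √(315394 + (2*324 + 1)*(432 - 168 + 28224 - 168*(2*324 + 1))/264) = √(315394 + (648 + 1)*(1/264)*(432 - 168 + 28224 - 168*(648 + 1))) = √(315394 + 649*(1/264)*(432 - 168 + 28224 - 168*649)) = √(315394 + 649*(1/264)*(432 - 168 + 28224 - 109032)) = √(315394 + 649*(1/264)*(-80544)) = √(315394 - 198004) = √117390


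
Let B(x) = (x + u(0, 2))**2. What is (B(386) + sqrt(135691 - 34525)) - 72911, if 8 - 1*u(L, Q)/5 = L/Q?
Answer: 108565 + sqrt(101166) ≈ 1.0888e+5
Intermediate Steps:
u(L, Q) = 40 - 5*L/Q
B(x) = (40 + x)**2 (B(x) = (x + (40 - 5*0/2))**2 = (x + (40 - 5*0*1/2))**2 = (x + (40 + 0))**2 = (x + 40)**2 = (40 + x)**2)
(B(386) + sqrt(135691 - 34525)) - 72911 = ((40 + 386)**2 + sqrt(135691 - 34525)) - 72911 = (426**2 + sqrt(101166)) - 72911 = (181476 + sqrt(101166)) - 72911 = 108565 + sqrt(101166)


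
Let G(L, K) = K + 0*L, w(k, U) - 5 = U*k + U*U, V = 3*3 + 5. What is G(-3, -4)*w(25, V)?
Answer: -2204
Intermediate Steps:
V = 14 (V = 9 + 5 = 14)
w(k, U) = 5 + U² + U*k (w(k, U) = 5 + (U*k + U*U) = 5 + (U*k + U²) = 5 + (U² + U*k) = 5 + U² + U*k)
G(L, K) = K (G(L, K) = K + 0 = K)
G(-3, -4)*w(25, V) = -4*(5 + 14² + 14*25) = -4*(5 + 196 + 350) = -4*551 = -2204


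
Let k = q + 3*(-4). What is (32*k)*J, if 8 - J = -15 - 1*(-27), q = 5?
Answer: 896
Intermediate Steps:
k = -7 (k = 5 + 3*(-4) = 5 - 12 = -7)
J = -4 (J = 8 - (-15 - 1*(-27)) = 8 - (-15 + 27) = 8 - 1*12 = 8 - 12 = -4)
(32*k)*J = (32*(-7))*(-4) = -224*(-4) = 896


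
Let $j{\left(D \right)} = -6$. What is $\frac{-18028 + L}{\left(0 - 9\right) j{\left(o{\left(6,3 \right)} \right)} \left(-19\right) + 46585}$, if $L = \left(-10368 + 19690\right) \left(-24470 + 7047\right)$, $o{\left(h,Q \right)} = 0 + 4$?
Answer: $- \frac{162435234}{45559} \approx -3565.4$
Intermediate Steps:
$o{\left(h,Q \right)} = 4$
$L = -162417206$ ($L = 9322 \left(-17423\right) = -162417206$)
$\frac{-18028 + L}{\left(0 - 9\right) j{\left(o{\left(6,3 \right)} \right)} \left(-19\right) + 46585} = \frac{-18028 - 162417206}{\left(0 - 9\right) \left(\left(-6\right) \left(-19\right)\right) + 46585} = - \frac{162435234}{\left(0 - 9\right) 114 + 46585} = - \frac{162435234}{\left(-9\right) 114 + 46585} = - \frac{162435234}{-1026 + 46585} = - \frac{162435234}{45559}$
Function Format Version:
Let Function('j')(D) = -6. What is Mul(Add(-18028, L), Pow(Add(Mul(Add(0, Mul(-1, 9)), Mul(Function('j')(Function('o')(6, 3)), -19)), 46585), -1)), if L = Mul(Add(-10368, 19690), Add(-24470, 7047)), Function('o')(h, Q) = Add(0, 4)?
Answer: Rational(-162435234, 45559) ≈ -3565.4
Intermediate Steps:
Function('o')(h, Q) = 4
L = -162417206 (L = Mul(9322, -17423) = -162417206)
Mul(Add(-18028, L), Pow(Add(Mul(Add(0, Mul(-1, 9)), Mul(Function('j')(Function('o')(6, 3)), -19)), 46585), -1)) = Mul(Add(-18028, -162417206), Pow(Add(Mul(Add(0, Mul(-1, 9)), Mul(-6, -19)), 46585), -1)) = Mul(-162435234, Pow(Add(Mul(Add(0, -9), 114), 46585), -1)) = Mul(-162435234, Pow(Add(Mul(-9, 114), 46585), -1)) = Mul(-162435234, Pow(Add(-1026, 46585), -1)) = Mul(-162435234, Pow(45559, -1)) = Mul(-162435234, Rational(1, 45559)) = Rational(-162435234, 45559)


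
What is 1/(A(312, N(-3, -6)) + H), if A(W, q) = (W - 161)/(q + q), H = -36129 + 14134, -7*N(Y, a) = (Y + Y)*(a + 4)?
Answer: -24/528937 ≈ -4.5374e-5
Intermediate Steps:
N(Y, a) = -2*Y*(4 + a)/7 (N(Y, a) = -(Y + Y)*(a + 4)/7 = -2*Y*(4 + a)/7)
H = -21995
A(W, q) = (-161 + W)/(2*q) (A(W, q) = (-161 + W)/((2*q)) = (-161 + W)*(1/(2*q)) = (-161 + W)/(2*q))
1/(A(312, N(-3, -6)) + H) = 1/((-161 + 312)/(2*((-2/7*(-3)*(4 - 6)))) - 21995) = 1/((½)*151/(-2/7*(-3)*(-2)) - 21995) = 1/((½)*151/(-12/7) - 21995) = 1/((½)*(-7/12)*151 - 21995) = 1/(-1057/24 - 21995) = 1/(-528937/24) = -24/528937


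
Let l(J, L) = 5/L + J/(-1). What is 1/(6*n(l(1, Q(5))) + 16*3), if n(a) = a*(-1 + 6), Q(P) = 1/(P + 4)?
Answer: 1/1368 ≈ 0.00073099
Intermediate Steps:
Q(P) = 1/(4 + P)
l(J, L) = -J + 5/L (l(J, L) = 5/L + J*(-1) = 5/L - J = -J + 5/L)
n(a) = 5*a (n(a) = a*5 = 5*a)
1/(6*n(l(1, Q(5))) + 16*3) = 1/(6*(5*(-1*1 + 5/(1/(4 + 5)))) + 16*3) = 1/(6*(5*(-1 + 5/(1/9))) + 48) = 1/(6*(5*(-1 + 5/(⅑))) + 48) = 1/(6*(5*(-1 + 5*9)) + 48) = 1/(6*(5*(-1 + 45)) + 48) = 1/(6*(5*44) + 48) = 1/(6*220 + 48) = 1/(1320 + 48) = 1/1368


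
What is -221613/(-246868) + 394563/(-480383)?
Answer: 9054139095/118591190444 ≈ 0.076347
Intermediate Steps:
-221613/(-246868) + 394563/(-480383) = -221613*(-1/246868) + 394563*(-1/480383) = 221613/246868 - 394563/480383 = 9054139095/118591190444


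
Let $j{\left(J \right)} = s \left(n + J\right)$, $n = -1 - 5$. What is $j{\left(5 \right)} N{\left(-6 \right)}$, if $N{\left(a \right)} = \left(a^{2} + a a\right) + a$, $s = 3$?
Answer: $-198$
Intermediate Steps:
$n = -6$
$N{\left(a \right)} = a + 2 a^{2}$ ($N{\left(a \right)} = \left(a^{2} + a^{2}\right) + a = 2 a^{2} + a = a + 2 a^{2}$)
$j{\left(J \right)} = -18 + 3 J$ ($j{\left(J \right)} = 3 \left(-6 + J\right) = -18 + 3 J$)
$j{\left(5 \right)} N{\left(-6 \right)} = \left(-18 + 3 \cdot 5\right) \left(- 6 \left(1 + 2 \left(-6\right)\right)\right) = \left(-18 + 15\right) \left(- 6 \left(1 - 12\right)\right) = - 3 \left(\left(-6\right) \left(-11\right)\right) = \left(-3\right) 66 = -198$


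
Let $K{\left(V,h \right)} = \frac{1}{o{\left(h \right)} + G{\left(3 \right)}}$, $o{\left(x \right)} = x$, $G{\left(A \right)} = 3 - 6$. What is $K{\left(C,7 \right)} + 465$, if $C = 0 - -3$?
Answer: $\frac{1861}{4} \approx 465.25$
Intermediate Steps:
$G{\left(A \right)} = -3$ ($G{\left(A \right)} = 3 - 6 = -3$)
$C = 3$ ($C = 0 + 3 = 3$)
$K{\left(V,h \right)} = \frac{1}{-3 + h}$ ($K{\left(V,h \right)} = \frac{1}{h - 3} = \frac{1}{-3 + h}$)
$K{\left(C,7 \right)} + 465 = \frac{1}{-3 + 7} + 465 = \frac{1}{4} + 465 = \frac{1861}{4}$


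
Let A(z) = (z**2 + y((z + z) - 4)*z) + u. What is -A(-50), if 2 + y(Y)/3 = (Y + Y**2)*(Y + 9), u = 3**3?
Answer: -152648827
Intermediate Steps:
u = 27
y(Y) = -6 + 3*(9 + Y)*(Y + Y**2) (y(Y) = -6 + 3*((Y + Y**2)*(Y + 9)) = -6 + 3*((Y + Y**2)*(9 + Y)) = -6 + 3*((9 + Y)*(Y + Y**2)) = -6 + 3*(9 + Y)*(Y + Y**2))
A(z) = 27 + z**2 + z*(-114 + 3*(-4 + 2*z)**3 + 30*(-4 + 2*z)**2 + 54*z) (A(z) = (z**2 + (-6 + 3*((z + z) - 4)**3 + 27*((z + z) - 4) + 30*((z + z) - 4)**2)*z) + 27 = (z**2 + (-6 + 3*(2*z - 4)**3 + 27*(2*z - 4) + 30*(2*z - 4)**2)*z) + 27 = (z**2 + (-6 + 3*(-4 + 2*z)**3 + 27*(-4 + 2*z) + 30*(-4 + 2*z)**2)*z) + 27 = (z**2 + (-6 + 3*(-4 + 2*z)**3 + (-108 + 54*z) + 30*(-4 + 2*z)**2)*z) + 27 = (z**2 + (-114 + 3*(-4 + 2*z)**3 + 30*(-4 + 2*z)**2 + 54*z)*z) + 27 = (z**2 + z*(-114 + 3*(-4 + 2*z)**3 + 30*(-4 + 2*z)**2 + 54*z)) + 27 = 27 + z**2 + z*(-114 + 3*(-4 + 2*z)**3 + 30*(-4 + 2*z)**2 + 54*z))
-A(-50) = -(27 - 137*(-50)**2 - 24*(-50)**3 + 24*(-50)**4 + 174*(-50)) = -(27 - 137*2500 - 24*(-125000) + 24*6250000 - 8700) = -(27 - 342500 + 3000000 + 150000000 - 8700) = -1*152648827 = -152648827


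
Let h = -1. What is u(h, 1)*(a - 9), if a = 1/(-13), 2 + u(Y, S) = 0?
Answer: 236/13 ≈ 18.154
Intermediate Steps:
u(Y, S) = -2 (u(Y, S) = -2 + 0 = -2)
a = -1/13 ≈ -0.076923
u(h, 1)*(a - 9) = -2*(-1/13 - 9) = -2*(-118/13) = 236/13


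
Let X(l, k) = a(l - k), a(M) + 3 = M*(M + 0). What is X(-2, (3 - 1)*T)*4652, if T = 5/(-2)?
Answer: 27912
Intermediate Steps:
a(M) = -3 + M² (a(M) = -3 + M*(M + 0) = -3 + M*M = -3 + M²)
T = -5/2 (T = 5*(-½) = -5/2 ≈ -2.5000)
X(l, k) = -3 + (l - k)²
X(-2, (3 - 1)*T)*4652 = (-3 + ((3 - 1)*(-5/2) - 1*(-2))²)*4652 = (-3 + (2*(-5/2) + 2)²)*4652 = (-3 + (-5 + 2)²)*4652 = (-3 + (-3)²)*4652 = (-3 + 9)*4652 = 6*4652 = 27912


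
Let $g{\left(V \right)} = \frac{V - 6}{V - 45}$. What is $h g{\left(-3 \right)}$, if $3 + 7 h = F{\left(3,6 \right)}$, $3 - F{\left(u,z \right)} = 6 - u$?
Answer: $- \frac{9}{112} \approx -0.080357$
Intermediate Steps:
$F{\left(u,z \right)} = -3 + u$ ($F{\left(u,z \right)} = 3 - \left(6 - u\right) = 3 + \left(-6 + u\right) = -3 + u$)
$h = - \frac{3}{7}$ ($h = - \frac{3}{7} + \frac{-3 + 3}{7} = - \frac{3}{7} + \frac{1}{7} \cdot 0 = - \frac{3}{7} + 0 = - \frac{3}{7} \approx -0.42857$)
$g{\left(V \right)} = \frac{-6 + V}{-45 + V}$
$h g{\left(-3 \right)} = - \frac{3 \frac{-6 - 3}{-45 - 3}}{7} = - \frac{3 \frac{1}{-48} \left(-9\right)}{7} = - \frac{3 \left(\left(- \frac{1}{48}\right) \left(-9\right)\right)}{7} = \left(- \frac{3}{7}\right) \frac{3}{16} = - \frac{9}{112}$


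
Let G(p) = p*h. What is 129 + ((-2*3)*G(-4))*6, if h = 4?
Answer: 705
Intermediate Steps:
G(p) = 4*p (G(p) = p*4 = 4*p)
129 + ((-2*3)*G(-4))*6 = 129 + ((-2*3)*(4*(-4)))*6 = 129 - 6*(-16)*6 = 129 + 96*6 = 129 + 576 = 705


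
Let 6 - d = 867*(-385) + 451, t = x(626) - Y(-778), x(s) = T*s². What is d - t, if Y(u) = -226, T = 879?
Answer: -344125880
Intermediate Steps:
x(s) = 879*s²
t = 344459230 (t = 879*626² - 1*(-226) = 879*391876 + 226 = 344459004 + 226 = 344459230)
d = 333350 (d = 6 - (867*(-385) + 451) = 6 - (-333795 + 451) = 6 - 1*(-333344) = 6 + 333344 = 333350)
d - t = 333350 - 1*344459230 = 333350 - 344459230 = -344125880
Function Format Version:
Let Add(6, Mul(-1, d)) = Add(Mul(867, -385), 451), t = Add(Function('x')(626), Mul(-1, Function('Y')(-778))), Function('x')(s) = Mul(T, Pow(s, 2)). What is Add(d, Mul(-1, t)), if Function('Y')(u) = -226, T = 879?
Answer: -344125880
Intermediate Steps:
Function('x')(s) = Mul(879, Pow(s, 2))
t = 344459230 (t = Add(Mul(879, Pow(626, 2)), Mul(-1, -226)) = Add(Mul(879, 391876), 226) = Add(344459004, 226) = 344459230)
d = 333350 (d = Add(6, Mul(-1, Add(Mul(867, -385), 451))) = Add(6, Mul(-1, Add(-333795, 451))) = Add(6, Mul(-1, -333344)) = Add(6, 333344) = 333350)
Add(d, Mul(-1, t)) = Add(333350, Mul(-1, 344459230)) = Add(333350, -344459230) = -344125880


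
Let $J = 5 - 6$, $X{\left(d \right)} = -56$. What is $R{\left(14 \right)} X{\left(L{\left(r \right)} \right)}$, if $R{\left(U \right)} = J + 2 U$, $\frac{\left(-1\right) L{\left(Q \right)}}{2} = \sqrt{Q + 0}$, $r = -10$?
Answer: $-1512$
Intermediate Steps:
$L{\left(Q \right)} = - 2 \sqrt{Q}$ ($L{\left(Q \right)} = - 2 \sqrt{Q + 0} = - 2 \sqrt{Q}$)
$J = -1$ ($J = 5 - 6 = -1$)
$R{\left(U \right)} = -1 + 2 U$
$R{\left(14 \right)} X{\left(L{\left(r \right)} \right)} = \left(-1 + 2 \cdot 14\right) \left(-56\right) = \left(-1 + 28\right) \left(-56\right) = 27 \left(-56\right) = -1512$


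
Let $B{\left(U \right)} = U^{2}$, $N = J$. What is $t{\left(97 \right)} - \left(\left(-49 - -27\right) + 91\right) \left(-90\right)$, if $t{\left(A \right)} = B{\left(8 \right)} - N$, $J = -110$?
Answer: $6384$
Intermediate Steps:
$N = -110$
$t{\left(A \right)} = 174$ ($t{\left(A \right)} = 8^{2} - -110 = 64 + 110 = 174$)
$t{\left(97 \right)} - \left(\left(-49 - -27\right) + 91\right) \left(-90\right) = 174 - \left(\left(-49 - -27\right) + 91\right) \left(-90\right) = 174 - \left(\left(-49 + 27\right) + 91\right) \left(-90\right) = 174 - \left(-22 + 91\right) \left(-90\right) = 174 - 69 \left(-90\right) = 174 - -6210 = 174 + 6210 = 6384$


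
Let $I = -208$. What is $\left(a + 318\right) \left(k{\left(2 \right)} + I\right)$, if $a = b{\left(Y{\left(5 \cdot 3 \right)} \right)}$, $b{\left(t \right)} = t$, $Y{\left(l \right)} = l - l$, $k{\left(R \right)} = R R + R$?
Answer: $-64236$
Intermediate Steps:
$k{\left(R \right)} = R + R^{2}$ ($k{\left(R \right)} = R^{2} + R = R + R^{2}$)
$Y{\left(l \right)} = 0$
$a = 0$
$\left(a + 318\right) \left(k{\left(2 \right)} + I\right) = \left(0 + 318\right) \left(2 \left(1 + 2\right) - 208\right) = 318 \left(2 \cdot 3 - 208\right) = 318 \left(6 - 208\right) = 318 \left(-202\right) = -64236$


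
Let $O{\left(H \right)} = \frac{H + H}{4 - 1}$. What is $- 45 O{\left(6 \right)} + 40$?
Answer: $-140$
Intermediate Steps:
$O{\left(H \right)} = \frac{2 H}{3}$
$- 45 O{\left(6 \right)} + 40 = - 45 \cdot \frac{2}{3} \cdot 6 + 40 = \left(-45\right) 4 + 40 = -180 + 40 = -140$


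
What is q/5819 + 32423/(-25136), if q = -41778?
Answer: -112618295/13296944 ≈ -8.4695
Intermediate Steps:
q/5819 + 32423/(-25136) = -41778/5819 + 32423/(-25136) = -41778*1/5819 + 32423*(-1/25136) = -3798/529 - 32423/25136 = -112618295/13296944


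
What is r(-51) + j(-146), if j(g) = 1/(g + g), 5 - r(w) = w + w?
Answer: 31243/292 ≈ 107.00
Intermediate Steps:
r(w) = 5 - 2*w (r(w) = 5 - (w + w) = 5 - 2*w)
j(g) = 1/(2*g)
r(-51) + j(-146) = (5 - 2*(-51)) + (½)/(-146) = (5 + 102) + (½)*(-1/146) = 107 - 1/292 = 31243/292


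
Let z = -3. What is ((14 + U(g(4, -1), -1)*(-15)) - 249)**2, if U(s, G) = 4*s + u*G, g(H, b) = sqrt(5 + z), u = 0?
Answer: 62425 + 28200*sqrt(2) ≈ 1.0231e+5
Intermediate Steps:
g(H, b) = sqrt(2) (g(H, b) = sqrt(5 - 3) = sqrt(2))
U(s, G) = 4*s (U(s, G) = 4*s + 0*G = 4*s + 0 = 4*s)
((14 + U(g(4, -1), -1)*(-15)) - 249)**2 = ((14 + (4*sqrt(2))*(-15)) - 249)**2 = ((14 - 60*sqrt(2)) - 249)**2 = (-235 - 60*sqrt(2))**2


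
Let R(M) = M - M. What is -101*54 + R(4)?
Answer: -5454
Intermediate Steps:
R(M) = 0
-101*54 + R(4) = -101*54 + 0 = -5454 + 0 = -5454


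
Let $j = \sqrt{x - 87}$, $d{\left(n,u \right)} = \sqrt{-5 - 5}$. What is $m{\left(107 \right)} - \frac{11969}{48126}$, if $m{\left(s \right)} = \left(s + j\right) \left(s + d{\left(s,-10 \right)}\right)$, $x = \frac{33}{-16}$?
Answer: $\frac{550982605}{48126} - \frac{5 \sqrt{570}}{4} + 107 i \sqrt{10} + \frac{535 i \sqrt{57}}{4} \approx 11419.0 + 1348.2 i$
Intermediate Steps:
$x = - \frac{33}{16}$ ($x = 33 \left(- \frac{1}{16}\right) = - \frac{33}{16} \approx -2.0625$)
$d{\left(n,u \right)} = i \sqrt{10}$ ($d{\left(n,u \right)} = \sqrt{-10} = i \sqrt{10}$)
$j = \frac{5 i \sqrt{57}}{4}$ ($j = \sqrt{- \frac{33}{16} - 87} = \sqrt{- \frac{1425}{16}} = \frac{5 i \sqrt{57}}{4} \approx 9.4373 i$)
$m{\left(s \right)} = \left(s + i \sqrt{10}\right) \left(s + \frac{5 i \sqrt{57}}{4}\right)$ ($m{\left(s \right)} = \left(s + \frac{5 i \sqrt{57}}{4}\right) \left(s + i \sqrt{10}\right) = \left(s + i \sqrt{10}\right) \left(s + \frac{5 i \sqrt{57}}{4}\right)$)
$m{\left(107 \right)} - \frac{11969}{48126} = \left(107^{2} - \frac{5 \sqrt{570}}{4} + i 107 \sqrt{10} + \frac{5}{4} i 107 \sqrt{57}\right) - \frac{11969}{48126} = \left(11449 - \frac{5 \sqrt{570}}{4} + 107 i \sqrt{10} + \frac{535 i \sqrt{57}}{4}\right) - 11969 \cdot \frac{1}{48126} = \left(11449 - \frac{5 \sqrt{570}}{4} + 107 i \sqrt{10} + \frac{535 i \sqrt{57}}{4}\right) - \frac{11969}{48126} = \frac{550982605}{48126} - \frac{5 \sqrt{570}}{4} + 107 i \sqrt{10} + \frac{535 i \sqrt{57}}{4}$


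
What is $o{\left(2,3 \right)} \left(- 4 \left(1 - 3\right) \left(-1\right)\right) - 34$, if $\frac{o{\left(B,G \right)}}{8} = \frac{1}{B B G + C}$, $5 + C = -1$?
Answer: $- \frac{134}{3} \approx -44.667$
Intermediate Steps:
$C = -6$ ($C = -5 - 1 = -6$)
$o{\left(B,G \right)} = \frac{8}{-6 + G B^{2}}$ ($o{\left(B,G \right)} = \frac{8}{B B G - 6} = \frac{8}{B^{2} G - 6} = \frac{8}{G B^{2} - 6} = \frac{8}{-6 + G B^{2}}$)
$o{\left(2,3 \right)} \left(- 4 \left(1 - 3\right) \left(-1\right)\right) - 34 = \frac{8}{-6 + 3 \cdot 2^{2}} \left(- 4 \left(1 - 3\right) \left(-1\right)\right) - 34 = \frac{8}{-6 + 3 \cdot 4} \left(- 4 \left(\left(-2\right) \left(-1\right)\right)\right) - 34 = \frac{8}{-6 + 12} \left(\left(-4\right) 2\right) - 34 = \frac{8}{6} \left(-8\right) - 34 = 8 \cdot \frac{1}{6} \left(-8\right) - 34 = \frac{4}{3} \left(-8\right) - 34 = - \frac{32}{3} - 34 = - \frac{134}{3}$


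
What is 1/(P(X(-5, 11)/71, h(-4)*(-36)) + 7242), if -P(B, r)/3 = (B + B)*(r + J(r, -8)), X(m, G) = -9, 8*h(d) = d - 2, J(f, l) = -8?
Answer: 71/515208 ≈ 0.00013781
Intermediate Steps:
h(d) = -¼ + d/8 (h(d) = (d - 2)/8 = (-2 + d)/8 = -¼ + d/8)
P(B, r) = -6*B*(-8 + r) (P(B, r) = -3*(B + B)*(r - 8) = -3*2*B*(-8 + r) = -6*B*(-8 + r))
1/(P(X(-5, 11)/71, h(-4)*(-36)) + 7242) = 1/(6*(-9/71)*(8 - (-¼ + (⅛)*(-4))*(-36)) + 7242) = 1/(6*(-9*1/71)*(8 - (-¼ - ½)*(-36)) + 7242) = 1/(6*(-9/71)*(8 - (-3)*(-36)/4) + 7242) = 1/(6*(-9/71)*(8 - 1*27) + 7242) = 1/(6*(-9/71)*(8 - 27) + 7242) = 1/(6*(-9/71)*(-19) + 7242) = 1/(1026/71 + 7242) = 1/(515208/71) = 71/515208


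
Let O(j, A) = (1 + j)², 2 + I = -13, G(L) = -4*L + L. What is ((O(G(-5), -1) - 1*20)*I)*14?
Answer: -49560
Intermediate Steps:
G(L) = -3*L
I = -15 (I = -2 - 13 = -15)
((O(G(-5), -1) - 1*20)*I)*14 = (((1 - 3*(-5))² - 1*20)*(-15))*14 = (((1 + 15)² - 20)*(-15))*14 = ((16² - 20)*(-15))*14 = ((256 - 20)*(-15))*14 = (236*(-15))*14 = -3540*14 = -49560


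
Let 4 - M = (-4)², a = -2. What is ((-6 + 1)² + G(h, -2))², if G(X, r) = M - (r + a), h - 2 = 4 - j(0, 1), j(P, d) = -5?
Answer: 289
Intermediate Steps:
h = 11 (h = 2 + (4 - 1*(-5)) = 2 + (4 + 5) = 2 + 9 = 11)
M = -12 (M = 4 - 1*(-4)² = 4 - 1*16 = 4 - 16 = -12)
G(X, r) = -10 - r (G(X, r) = -12 - (r - 2) = -12 - (-2 + r) = -12 + (2 - r) = -10 - r)
((-6 + 1)² + G(h, -2))² = ((-6 + 1)² + (-10 - 1*(-2)))² = ((-5)² + (-10 + 2))² = (25 - 8)² = 17² = 289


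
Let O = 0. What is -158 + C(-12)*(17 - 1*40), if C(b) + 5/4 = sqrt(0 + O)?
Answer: -517/4 ≈ -129.25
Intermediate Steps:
C(b) = -5/4 (C(b) = -5/4 + sqrt(0 + 0) = -5/4 + sqrt(0) = -5/4 + 0 = -5/4)
-158 + C(-12)*(17 - 1*40) = -158 - 5*(17 - 1*40)/4 = -158 - 5*(17 - 40)/4 = -158 - 5/4*(-23) = -158 + 115/4 = -517/4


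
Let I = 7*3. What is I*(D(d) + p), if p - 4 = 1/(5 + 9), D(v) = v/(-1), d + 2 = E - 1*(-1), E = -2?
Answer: 297/2 ≈ 148.50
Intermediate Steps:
d = -3 (d = -2 + (-2 - 1*(-1)) = -2 + (-2 + 1) = -2 - 1 = -3)
D(v) = -v (D(v) = v*(-1) = -v)
I = 21
p = 57/14 (p = 4 + 1/(5 + 9) = 4 + 1/14 = 57/14 ≈ 4.0714)
I*(D(d) + p) = 21*(-1*(-3) + 57/14) = 21*(3 + 57/14) = 21*(99/14) = 297/2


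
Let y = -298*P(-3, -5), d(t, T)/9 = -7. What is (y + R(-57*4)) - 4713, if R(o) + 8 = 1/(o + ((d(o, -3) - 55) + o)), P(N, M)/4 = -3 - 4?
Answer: 2079601/574 ≈ 3623.0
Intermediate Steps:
d(t, T) = -63 (d(t, T) = 9*(-7) = -63)
P(N, M) = -28 (P(N, M) = 4*(-3 - 4) = 4*(-7) = -28)
y = 8344 (y = -298*(-28) = 8344)
R(o) = -8 + 1/(-118 + 2*o) (R(o) = -8 + 1/(o + ((-63 - 55) + o)) = -8 + 1/(o + (-118 + o)) = -8 + 1/(-118 + 2*o))
(y + R(-57*4)) - 4713 = (8344 + (945 - (-304)*3*4)/(2*(-59 - 57*4))) - 4713 = (8344 + (945 - (-304)*12)/(2*(-59 - 19*12))) - 4713 = (8344 + (945 - 16*(-228))/(2*(-59 - 228))) - 4713 = (8344 + (1/2)*(945 + 3648)/(-287)) - 4713 = (8344 + (1/2)*(-1/287)*4593) - 4713 = (8344 - 4593/574) - 4713 = 4784863/574 - 4713 = 2079601/574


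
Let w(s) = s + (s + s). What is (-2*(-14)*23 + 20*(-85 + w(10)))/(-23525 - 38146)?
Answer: 152/20557 ≈ 0.0073941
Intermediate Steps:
w(s) = 3*s (w(s) = s + 2*s = 3*s)
(-2*(-14)*23 + 20*(-85 + w(10)))/(-23525 - 38146) = (-2*(-14)*23 + 20*(-85 + 3*10))/(-23525 - 38146) = (28*23 + 20*(-85 + 30))/(-61671) = (644 + 20*(-55))*(-1/61671) = (644 - 1100)*(-1/61671) = -456*(-1/61671) = 152/20557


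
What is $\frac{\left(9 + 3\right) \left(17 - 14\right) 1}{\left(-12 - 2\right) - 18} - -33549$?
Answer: $\frac{268383}{8} \approx 33548.0$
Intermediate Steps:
$\frac{\left(9 + 3\right) \left(17 - 14\right) 1}{\left(-12 - 2\right) - 18} - -33549 = \frac{12 \cdot 3 \cdot 1}{-14 - 18} + 33549 = \frac{36 \cdot 1}{-32} + 33549 = 36 \left(- \frac{1}{32}\right) + 33549 = - \frac{9}{8} + 33549 = \frac{268383}{8}$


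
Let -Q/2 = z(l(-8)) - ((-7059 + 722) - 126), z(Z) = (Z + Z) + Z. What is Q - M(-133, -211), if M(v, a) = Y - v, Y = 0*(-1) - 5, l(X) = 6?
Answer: -13090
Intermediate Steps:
z(Z) = 3*Z (z(Z) = 2*Z + Z = 3*Z)
Y = -5 (Y = 0 - 5 = -5)
M(v, a) = -5 - v
Q = -12962 (Q = -2*(3*6 - ((-7059 + 722) - 126)) = -2*(18 - (-6337 - 126)) = -2*(18 - 1*(-6463)) = -2*(18 + 6463) = -2*6481 = -12962)
Q - M(-133, -211) = -12962 - (-5 - 1*(-133)) = -12962 - (-5 + 133) = -12962 - 1*128 = -12962 - 128 = -13090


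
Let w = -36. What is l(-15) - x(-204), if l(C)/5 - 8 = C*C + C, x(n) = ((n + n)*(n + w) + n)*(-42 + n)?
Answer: 24039226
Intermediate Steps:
x(n) = (-42 + n)*(n + 2*n*(-36 + n)) (x(n) = ((n + n)*(n - 36) + n)*(-42 + n) = ((2*n)*(-36 + n) + n)*(-42 + n) = (2*n*(-36 + n) + n)*(-42 + n) = (n + 2*n*(-36 + n))*(-42 + n) = (-42 + n)*(n + 2*n*(-36 + n)))
l(C) = 40 + 5*C + 5*C² (l(C) = 40 + 5*(C*C + C) = 40 + 5*(C² + C) = 40 + 5*(C + C²) = 40 + (5*C + 5*C²) = 40 + 5*C + 5*C²)
l(-15) - x(-204) = (40 + 5*(-15) + 5*(-15)²) - (-204)*(2982 - 155*(-204) + 2*(-204)²) = (40 - 75 + 5*225) - (-204)*(2982 + 31620 + 2*41616) = (40 - 75 + 1125) - (-204)*(2982 + 31620 + 83232) = 1090 - (-204)*117834 = 1090 - 1*(-24038136) = 1090 + 24038136 = 24039226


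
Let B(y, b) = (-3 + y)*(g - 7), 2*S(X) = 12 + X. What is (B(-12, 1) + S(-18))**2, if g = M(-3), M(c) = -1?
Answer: 13689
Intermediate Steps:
S(X) = 6 + X/2 (S(X) = (12 + X)/2 = 6 + X/2)
g = -1
B(y, b) = 24 - 8*y (B(y, b) = (-3 + y)*(-1 - 7) = (-3 + y)*(-8) = 24 - 8*y)
(B(-12, 1) + S(-18))**2 = ((24 - 8*(-12)) + (6 + (1/2)*(-18)))**2 = ((24 + 96) + (6 - 9))**2 = (120 - 3)**2 = 117**2 = 13689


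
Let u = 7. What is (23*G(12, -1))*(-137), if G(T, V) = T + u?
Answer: -59869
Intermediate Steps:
G(T, V) = 7 + T (G(T, V) = T + 7 = 7 + T)
(23*G(12, -1))*(-137) = (23*(7 + 12))*(-137) = (23*19)*(-137) = 437*(-137) = -59869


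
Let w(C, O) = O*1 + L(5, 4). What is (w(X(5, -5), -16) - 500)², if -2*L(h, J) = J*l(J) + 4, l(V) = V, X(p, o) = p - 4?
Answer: 276676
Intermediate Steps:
X(p, o) = -4 + p
L(h, J) = -2 - J²/2 (L(h, J) = -(J*J + 4)/2 = -(J² + 4)/2 = -(4 + J²)/2 = -2 - J²/2)
w(C, O) = -10 + O (w(C, O) = O*1 + (-2 - ½*4²) = O + (-2 - ½*16) = O + (-2 - 8) = O - 10 = -10 + O)
(w(X(5, -5), -16) - 500)² = ((-10 - 16) - 500)² = (-26 - 500)² = (-526)² = 276676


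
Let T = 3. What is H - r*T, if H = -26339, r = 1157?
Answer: -29810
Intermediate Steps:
H - r*T = -26339 - 1157*3 = -26339 - 1*3471 = -26339 - 3471 = -29810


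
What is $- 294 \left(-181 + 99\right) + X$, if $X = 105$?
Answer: $24213$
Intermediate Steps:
$- 294 \left(-181 + 99\right) + X = - 294 \left(-181 + 99\right) + 105 = \left(-294\right) \left(-82\right) + 105 = 24108 + 105 = 24213$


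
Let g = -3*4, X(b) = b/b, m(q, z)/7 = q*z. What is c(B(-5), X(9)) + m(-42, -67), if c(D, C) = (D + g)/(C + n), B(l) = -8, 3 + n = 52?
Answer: 98488/5 ≈ 19698.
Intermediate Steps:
n = 49 (n = -3 + 52 = 49)
m(q, z) = 7*q*z (m(q, z) = 7*(q*z) = 7*q*z)
X(b) = 1
g = -12
c(D, C) = (-12 + D)/(49 + C) (c(D, C) = (D - 12)/(C + 49) = (-12 + D)/(49 + C))
c(B(-5), X(9)) + m(-42, -67) = (-12 - 8)/(49 + 1) + 7*(-42)*(-67) = -20/50 + 19698 = (1/50)*(-20) + 19698 = -⅖ + 19698 = 98488/5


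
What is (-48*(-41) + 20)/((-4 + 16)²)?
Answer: 497/36 ≈ 13.806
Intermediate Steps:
(-48*(-41) + 20)/((-4 + 16)²) = (1968 + 20)/(12²) = 1988/144 = 1988*(1/144) = 497/36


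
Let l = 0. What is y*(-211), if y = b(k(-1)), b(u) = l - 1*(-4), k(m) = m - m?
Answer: -844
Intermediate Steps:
k(m) = 0
b(u) = 4 (b(u) = 0 - 1*(-4) = 0 + 4 = 4)
y = 4
y*(-211) = 4*(-211) = -844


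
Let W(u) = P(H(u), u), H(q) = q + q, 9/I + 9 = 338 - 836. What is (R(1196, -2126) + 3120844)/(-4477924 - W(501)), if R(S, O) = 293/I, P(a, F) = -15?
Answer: -9313015/13433727 ≈ -0.69326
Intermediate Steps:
I = -3/169 (I = 9/(-9 + (338 - 836)) = 9/(-9 - 498) = 9/(-507) = 9*(-1/507) = -3/169 ≈ -0.017751)
H(q) = 2*q
W(u) = -15
R(S, O) = -49517/3 (R(S, O) = 293/(-3/169) = 293*(-169/3) = -49517/3)
(R(1196, -2126) + 3120844)/(-4477924 - W(501)) = (-49517/3 + 3120844)/(-4477924 - 1*(-15)) = 9313015/(3*(-4477924 + 15)) = (9313015/3)/(-4477909) = (9313015/3)*(-1/4477909) = -9313015/13433727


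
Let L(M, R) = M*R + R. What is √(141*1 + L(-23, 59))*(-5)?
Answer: -5*I*√1157 ≈ -170.07*I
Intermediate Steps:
L(M, R) = R + M*R
√(141*1 + L(-23, 59))*(-5) = √(141*1 + 59*(1 - 23))*(-5) = √(141 + 59*(-22))*(-5) = √(141 - 1298)*(-5) = √(-1157)*(-5) = (I*√1157)*(-5) = -5*I*√1157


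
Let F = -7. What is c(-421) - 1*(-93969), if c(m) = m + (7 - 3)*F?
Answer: 93520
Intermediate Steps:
c(m) = -28 + m (c(m) = m + (7 - 3)*(-7) = m + 4*(-7) = m - 28 = -28 + m)
c(-421) - 1*(-93969) = (-28 - 421) - 1*(-93969) = -449 + 93969 = 93520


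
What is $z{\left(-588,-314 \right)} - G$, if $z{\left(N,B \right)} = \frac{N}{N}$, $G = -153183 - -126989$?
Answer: $26195$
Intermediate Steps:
$G = -26194$ ($G = -153183 + 126989 = -26194$)
$z{\left(N,B \right)} = 1$
$z{\left(-588,-314 \right)} - G = 1 - -26194 = 1 + 26194 = 26195$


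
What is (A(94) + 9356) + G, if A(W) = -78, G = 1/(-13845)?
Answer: 128453909/13845 ≈ 9278.0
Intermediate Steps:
G = -1/13845 ≈ -7.2228e-5
(A(94) + 9356) + G = (-78 + 9356) - 1/13845 = 9278 - 1/13845 = 128453909/13845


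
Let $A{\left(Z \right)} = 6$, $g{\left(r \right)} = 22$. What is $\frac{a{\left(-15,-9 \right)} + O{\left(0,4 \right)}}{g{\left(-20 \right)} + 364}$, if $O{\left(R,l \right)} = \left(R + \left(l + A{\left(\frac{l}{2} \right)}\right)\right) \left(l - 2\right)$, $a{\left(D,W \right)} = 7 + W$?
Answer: $\frac{9}{193} \approx 0.046632$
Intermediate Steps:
$O{\left(R,l \right)} = \left(-2 + l\right) \left(6 + R + l\right)$ ($O{\left(R,l \right)} = \left(R + \left(l + 6\right)\right) \left(l - 2\right) = \left(R + \left(6 + l\right)\right) \left(-2 + l\right) = \left(6 + R + l\right) \left(-2 + l\right) = \left(-2 + l\right) \left(6 + R + l\right)$)
$\frac{a{\left(-15,-9 \right)} + O{\left(0,4 \right)}}{g{\left(-20 \right)} + 364} = \frac{\left(7 - 9\right) + \left(-12 + 4^{2} - 0 + 4 \cdot 4 + 0 \cdot 4\right)}{22 + 364} = \frac{-2 + \left(-12 + 16 + 0 + 16 + 0\right)}{386} = \left(-2 + 20\right) \frac{1}{386} = 18 \cdot \frac{1}{386} = \frac{9}{193}$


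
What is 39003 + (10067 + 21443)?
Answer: 70513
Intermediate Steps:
39003 + (10067 + 21443) = 39003 + 31510 = 70513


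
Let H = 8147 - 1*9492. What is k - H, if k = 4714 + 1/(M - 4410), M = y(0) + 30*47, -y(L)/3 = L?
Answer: 18176999/3000 ≈ 6059.0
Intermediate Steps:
H = -1345 (H = 8147 - 9492 = -1345)
y(L) = -3*L
M = 1410 (M = -3*0 + 30*47 = 0 + 1410 = 1410)
k = 14141999/3000 (k = 4714 + 1/(1410 - 4410) = 4714 + 1/(-3000) = 4714 - 1/3000 = 14141999/3000 ≈ 4714.0)
k - H = 14141999/3000 - 1*(-1345) = 14141999/3000 + 1345 = 18176999/3000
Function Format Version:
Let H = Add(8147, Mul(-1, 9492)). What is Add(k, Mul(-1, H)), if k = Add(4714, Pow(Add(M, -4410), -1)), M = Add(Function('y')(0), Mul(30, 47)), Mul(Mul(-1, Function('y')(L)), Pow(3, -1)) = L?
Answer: Rational(18176999, 3000) ≈ 6059.0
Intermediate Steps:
H = -1345 (H = Add(8147, -9492) = -1345)
Function('y')(L) = Mul(-3, L)
M = 1410 (M = Add(Mul(-3, 0), Mul(30, 47)) = Add(0, 1410) = 1410)
k = Rational(14141999, 3000) (k = Add(4714, Pow(Add(1410, -4410), -1)) = Add(4714, Pow(-3000, -1)) = Add(4714, Rational(-1, 3000)) = Rational(14141999, 3000) ≈ 4714.0)
Add(k, Mul(-1, H)) = Add(Rational(14141999, 3000), Mul(-1, -1345)) = Add(Rational(14141999, 3000), 1345) = Rational(18176999, 3000)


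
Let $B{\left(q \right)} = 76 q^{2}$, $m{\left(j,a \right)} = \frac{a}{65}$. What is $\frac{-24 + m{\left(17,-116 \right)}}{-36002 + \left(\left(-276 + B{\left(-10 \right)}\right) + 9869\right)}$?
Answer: $\frac{1676}{1222585} \approx 0.0013709$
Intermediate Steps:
$m{\left(j,a \right)} = \frac{a}{65}$ ($m{\left(j,a \right)} = a \frac{1}{65} = \frac{a}{65}$)
$\frac{-24 + m{\left(17,-116 \right)}}{-36002 + \left(\left(-276 + B{\left(-10 \right)}\right) + 9869\right)} = \frac{-24 + \frac{1}{65} \left(-116\right)}{-36002 + \left(\left(-276 + 76 \left(-10\right)^{2}\right) + 9869\right)} = \frac{-24 - \frac{116}{65}}{-36002 + \left(\left(-276 + 76 \cdot 100\right) + 9869\right)} = - \frac{1676}{65 \left(-36002 + \left(\left(-276 + 7600\right) + 9869\right)\right)} = - \frac{1676}{65 \left(-36002 + \left(7324 + 9869\right)\right)} = - \frac{1676}{65 \left(-36002 + 17193\right)} = - \frac{1676}{65 \left(-18809\right)} = \left(- \frac{1676}{65}\right) \left(- \frac{1}{18809}\right) = \frac{1676}{1222585}$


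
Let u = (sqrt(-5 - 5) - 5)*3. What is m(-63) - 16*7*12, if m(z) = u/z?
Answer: -28219/21 - I*sqrt(10)/21 ≈ -1343.8 - 0.15058*I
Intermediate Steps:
u = -15 + 3*I*sqrt(10) (u = (sqrt(-10) - 5)*3 = (I*sqrt(10) - 5)*3 = (-5 + I*sqrt(10))*3 = -15 + 3*I*sqrt(10) ≈ -15.0 + 9.4868*I)
m(z) = (-15 + 3*I*sqrt(10))/z
m(-63) - 16*7*12 = 3*(-5 + I*sqrt(10))/(-63) - 16*7*12 = 3*(-1/63)*(-5 + I*sqrt(10)) - 112*12 = (5/21 - I*sqrt(10)/21) - 1*1344 = (5/21 - I*sqrt(10)/21) - 1344 = -28219/21 - I*sqrt(10)/21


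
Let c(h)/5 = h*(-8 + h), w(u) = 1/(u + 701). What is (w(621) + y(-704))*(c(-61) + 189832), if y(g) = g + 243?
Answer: -128517089757/1322 ≈ -9.7214e+7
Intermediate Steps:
y(g) = 243 + g
w(u) = 1/(701 + u)
c(h) = 5*h*(-8 + h) (c(h) = 5*(h*(-8 + h)) = 5*h*(-8 + h))
(w(621) + y(-704))*(c(-61) + 189832) = (1/(701 + 621) + (243 - 704))*(5*(-61)*(-8 - 61) + 189832) = (1/1322 - 461)*(5*(-61)*(-69) + 189832) = (1/1322 - 461)*(21045 + 189832) = -609441/1322*210877 = -128517089757/1322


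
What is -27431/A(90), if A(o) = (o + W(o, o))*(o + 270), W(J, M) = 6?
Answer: -27431/34560 ≈ -0.79372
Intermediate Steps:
A(o) = (6 + o)*(270 + o) (A(o) = (o + 6)*(o + 270) = (6 + o)*(270 + o))
-27431/A(90) = -27431/(1620 + 90**2 + 276*90) = -27431/(1620 + 8100 + 24840) = -27431/34560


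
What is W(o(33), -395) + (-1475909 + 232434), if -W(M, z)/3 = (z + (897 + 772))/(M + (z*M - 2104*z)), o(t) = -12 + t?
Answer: -511569347336/411403 ≈ -1.2435e+6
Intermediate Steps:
W(M, z) = -3*(1669 + z)/(M - 2104*z + M*z) (W(M, z) = -3*(z + (897 + 772))/(M + (z*M - 2104*z)) = -3*(z + 1669)/(M + (M*z - 2104*z)) = -3*(1669 + z)/(M + (-2104*z + M*z)) = -3*(1669 + z)/(M - 2104*z + M*z))
W(o(33), -395) + (-1475909 + 232434) = 3*(-1669 - 1*(-395))/((-12 + 33) - 2104*(-395) + (-12 + 33)*(-395)) + (-1475909 + 232434) = 3*(-1669 + 395)/(21 + 831080 + 21*(-395)) - 1243475 = 3*(-1274)/(21 + 831080 - 8295) - 1243475 = 3*(-1274)/822806 - 1243475 = 3*(1/822806)*(-1274) - 1243475 = -1911/411403 - 1243475 = -511569347336/411403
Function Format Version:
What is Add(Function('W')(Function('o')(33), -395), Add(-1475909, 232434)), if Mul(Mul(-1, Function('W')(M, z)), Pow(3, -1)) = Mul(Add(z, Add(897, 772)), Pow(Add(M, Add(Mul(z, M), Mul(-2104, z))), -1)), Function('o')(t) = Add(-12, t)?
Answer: Rational(-511569347336, 411403) ≈ -1.2435e+6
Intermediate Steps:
Function('W')(M, z) = Mul(-3, Pow(Add(M, Mul(-2104, z), Mul(M, z)), -1), Add(1669, z)) (Function('W')(M, z) = Mul(-3, Mul(Add(z, Add(897, 772)), Pow(Add(M, Add(Mul(z, M), Mul(-2104, z))), -1))) = Mul(-3, Mul(Add(z, 1669), Pow(Add(M, Add(Mul(M, z), Mul(-2104, z))), -1))) = Mul(-3, Mul(Add(1669, z), Pow(Add(M, Add(Mul(-2104, z), Mul(M, z))), -1))) = Mul(-3, Mul(Add(1669, z), Pow(Add(M, Mul(-2104, z), Mul(M, z)), -1))) = Mul(-3, Mul(Pow(Add(M, Mul(-2104, z), Mul(M, z)), -1), Add(1669, z))) = Mul(-3, Pow(Add(M, Mul(-2104, z), Mul(M, z)), -1), Add(1669, z)))
Add(Function('W')(Function('o')(33), -395), Add(-1475909, 232434)) = Add(Mul(3, Pow(Add(Add(-12, 33), Mul(-2104, -395), Mul(Add(-12, 33), -395)), -1), Add(-1669, Mul(-1, -395))), Add(-1475909, 232434)) = Add(Mul(3, Pow(Add(21, 831080, Mul(21, -395)), -1), Add(-1669, 395)), -1243475) = Add(Mul(3, Pow(Add(21, 831080, -8295), -1), -1274), -1243475) = Add(Mul(3, Pow(822806, -1), -1274), -1243475) = Add(Mul(3, Rational(1, 822806), -1274), -1243475) = Add(Rational(-1911, 411403), -1243475) = Rational(-511569347336, 411403)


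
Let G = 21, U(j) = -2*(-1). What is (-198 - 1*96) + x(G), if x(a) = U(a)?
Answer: -292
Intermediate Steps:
U(j) = 2
x(a) = 2
(-198 - 1*96) + x(G) = (-198 - 1*96) + 2 = (-198 - 96) + 2 = -294 + 2 = -292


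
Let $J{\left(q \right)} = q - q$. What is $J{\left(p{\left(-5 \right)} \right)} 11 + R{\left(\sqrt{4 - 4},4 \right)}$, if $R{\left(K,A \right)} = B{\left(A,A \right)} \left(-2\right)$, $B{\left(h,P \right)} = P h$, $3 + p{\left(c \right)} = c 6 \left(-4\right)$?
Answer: $-32$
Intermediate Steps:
$p{\left(c \right)} = -3 - 24 c$ ($p{\left(c \right)} = -3 + c 6 \left(-4\right) = -3 + 6 c \left(-4\right) = -3 - 24 c$)
$J{\left(q \right)} = 0$
$R{\left(K,A \right)} = - 2 A^{2}$ ($R{\left(K,A \right)} = A A \left(-2\right) = A^{2} \left(-2\right) = - 2 A^{2}$)
$J{\left(p{\left(-5 \right)} \right)} 11 + R{\left(\sqrt{4 - 4},4 \right)} = 0 \cdot 11 - 2 \cdot 4^{2} = 0 - 32 = -32$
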